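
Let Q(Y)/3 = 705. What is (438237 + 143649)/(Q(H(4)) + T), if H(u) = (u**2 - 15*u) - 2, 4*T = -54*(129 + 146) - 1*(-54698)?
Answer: 581886/12077 ≈ 48.181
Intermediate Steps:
T = 9962 (T = (-54*(129 + 146) - 1*(-54698))/4 = (-54*275 + 54698)/4 = (-14850 + 54698)/4 = (1/4)*39848 = 9962)
H(u) = -2 + u**2 - 15*u
Q(Y) = 2115 (Q(Y) = 3*705 = 2115)
(438237 + 143649)/(Q(H(4)) + T) = (438237 + 143649)/(2115 + 9962) = 581886/12077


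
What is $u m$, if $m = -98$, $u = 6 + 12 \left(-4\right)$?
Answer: $4116$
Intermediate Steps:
$u = -42$ ($u = 6 - 48 = -42$)
$u m = \left(-42\right) \left(-98\right) = 4116$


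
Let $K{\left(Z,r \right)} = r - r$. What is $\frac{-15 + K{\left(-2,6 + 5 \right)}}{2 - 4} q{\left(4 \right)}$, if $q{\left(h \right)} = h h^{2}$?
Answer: $480$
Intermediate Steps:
$K{\left(Z,r \right)} = 0$
$q{\left(h \right)} = h^{3}$
$\frac{-15 + K{\left(-2,6 + 5 \right)}}{2 - 4} q{\left(4 \right)} = \frac{-15 + 0}{2 - 4} \cdot 4^{3} = - \frac{15}{-2} \cdot 64 = \left(-15\right) \left(- \frac{1}{2}\right) 64 = \frac{15}{2} \cdot 64 = 480$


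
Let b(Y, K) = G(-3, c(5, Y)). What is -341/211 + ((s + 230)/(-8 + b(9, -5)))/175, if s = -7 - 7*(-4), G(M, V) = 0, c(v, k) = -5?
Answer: -530361/295400 ≈ -1.7954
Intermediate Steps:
s = 21 (s = -7 + 28 = 21)
b(Y, K) = 0
-341/211 + ((s + 230)/(-8 + b(9, -5)))/175 = -341/211 + ((21 + 230)/(-8 + 0))/175 = -341*1/211 + (251/(-8))*(1/175) = -341/211 + (251*(-⅛))*(1/175) = -341/211 - 251/8*1/175 = -341/211 - 251/1400 = -530361/295400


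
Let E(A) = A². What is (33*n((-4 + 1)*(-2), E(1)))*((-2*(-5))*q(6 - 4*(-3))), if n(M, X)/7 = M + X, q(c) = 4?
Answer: 64680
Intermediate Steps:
n(M, X) = 7*M + 7*X (n(M, X) = 7*(M + X) = 7*M + 7*X)
(33*n((-4 + 1)*(-2), E(1)))*((-2*(-5))*q(6 - 4*(-3))) = (33*(7*((-4 + 1)*(-2)) + 7*1²))*(-2*(-5)*4) = (33*(7*(-3*(-2)) + 7*1))*(10*4) = (33*(7*6 + 7))*40 = (33*(42 + 7))*40 = (33*49)*40 = 1617*40 = 64680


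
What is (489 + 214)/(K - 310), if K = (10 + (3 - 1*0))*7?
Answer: -703/219 ≈ -3.2100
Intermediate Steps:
K = 91 (K = (10 + (3 + 0))*7 = (10 + 3)*7 = 13*7 = 91)
(489 + 214)/(K - 310) = (489 + 214)/(91 - 310) = 703/(-219) = 703*(-1/219) = -703/219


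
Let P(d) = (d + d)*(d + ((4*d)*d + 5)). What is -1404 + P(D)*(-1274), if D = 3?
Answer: -337740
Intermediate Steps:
P(d) = 2*d*(5 + d + 4*d²) (P(d) = (2*d)*(d + (4*d² + 5)) = (2*d)*(d + (5 + 4*d²)) = (2*d)*(5 + d + 4*d²) = 2*d*(5 + d + 4*d²))
-1404 + P(D)*(-1274) = -1404 + (2*3*(5 + 3 + 4*3²))*(-1274) = -1404 + (2*3*(5 + 3 + 4*9))*(-1274) = -1404 + (2*3*(5 + 3 + 36))*(-1274) = -1404 + (2*3*44)*(-1274) = -1404 + 264*(-1274) = -1404 - 336336 = -337740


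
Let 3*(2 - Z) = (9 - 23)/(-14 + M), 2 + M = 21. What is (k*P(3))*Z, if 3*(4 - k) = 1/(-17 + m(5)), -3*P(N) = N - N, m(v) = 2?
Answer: 0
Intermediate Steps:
M = 19 (M = -2 + 21 = 19)
P(N) = 0 (P(N) = -(N - N)/3 = -⅓*0 = 0)
k = 181/45 (k = 4 - 1/(3*(-17 + 2)) = 4 - ⅓/(-15) = 4 - ⅓*(-1/15) = 4 + 1/45 = 181/45 ≈ 4.0222)
Z = 44/15 (Z = 2 - (9 - 23)/(3*(-14 + 19)) = 2 - (-14)/(3*5) = 2 - ⅓*(-14/5) = 2 + 14/15 = 44/15 ≈ 2.9333)
(k*P(3))*Z = ((181/45)*0)*(44/15) = 0*(44/15) = 0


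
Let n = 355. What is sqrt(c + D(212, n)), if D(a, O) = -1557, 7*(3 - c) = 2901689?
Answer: I*sqrt(416081) ≈ 645.04*I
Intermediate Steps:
c = -414524 (c = 3 - 1/7*2901689 = 3 - 414527 = -414524)
sqrt(c + D(212, n)) = sqrt(-414524 - 1557) = sqrt(-416081) = I*sqrt(416081)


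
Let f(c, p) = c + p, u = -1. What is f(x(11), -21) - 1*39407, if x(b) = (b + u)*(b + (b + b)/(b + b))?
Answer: -39308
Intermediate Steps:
x(b) = (1 + b)*(-1 + b) (x(b) = (b - 1)*(b + (b + b)/(b + b)) = (-1 + b)*(b + (2*b)/((2*b))) = (-1 + b)*(b + (2*b)*(1/(2*b))) = (-1 + b)*(b + 1) = (-1 + b)*(1 + b) = (1 + b)*(-1 + b))
f(x(11), -21) - 1*39407 = ((-1 + 11²) - 21) - 1*39407 = ((-1 + 121) - 21) - 39407 = (120 - 21) - 39407 = 99 - 39407 = -39308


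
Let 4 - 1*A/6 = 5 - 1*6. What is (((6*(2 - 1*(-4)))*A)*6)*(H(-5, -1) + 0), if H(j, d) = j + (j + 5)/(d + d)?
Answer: -32400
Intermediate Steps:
A = 30 (A = 24 - 6*(5 - 1*6) = 24 - 6*(5 - 6) = 24 - 6*(-1) = 24 + 6 = 30)
H(j, d) = j + (5 + j)/(2*d) (H(j, d) = j + (5 + j)/((2*d)) = j + (5 + j)*(1/(2*d)) = j + (5 + j)/(2*d))
(((6*(2 - 1*(-4)))*A)*6)*(H(-5, -1) + 0) = (((6*(2 - 1*(-4)))*30)*6)*((1/2)*(5 - 5 + 2*(-1)*(-5))/(-1) + 0) = (((6*(2 + 4))*30)*6)*((1/2)*(-1)*(5 - 5 + 10) + 0) = (((6*6)*30)*6)*((1/2)*(-1)*10 + 0) = ((36*30)*6)*(-5 + 0) = (1080*6)*(-5) = 6480*(-5) = -32400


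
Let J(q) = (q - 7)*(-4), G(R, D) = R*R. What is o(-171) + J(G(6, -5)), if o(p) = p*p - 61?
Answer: 29064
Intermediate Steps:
G(R, D) = R²
J(q) = 28 - 4*q (J(q) = (-7 + q)*(-4) = 28 - 4*q)
o(p) = -61 + p² (o(p) = p² - 61 = -61 + p²)
o(-171) + J(G(6, -5)) = (-61 + (-171)²) + (28 - 4*6²) = (-61 + 29241) + (28 - 4*36) = 29180 + (28 - 144) = 29180 - 116 = 29064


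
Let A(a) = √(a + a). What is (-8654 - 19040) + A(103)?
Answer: -27694 + √206 ≈ -27680.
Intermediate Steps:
A(a) = √2*√a (A(a) = √(2*a) = √2*√a)
(-8654 - 19040) + A(103) = (-8654 - 19040) + √2*√103 = -27694 + √206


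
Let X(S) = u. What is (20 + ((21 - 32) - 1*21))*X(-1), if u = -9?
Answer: 108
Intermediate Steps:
X(S) = -9
(20 + ((21 - 32) - 1*21))*X(-1) = (20 + ((21 - 32) - 1*21))*(-9) = (20 + (-11 - 21))*(-9) = (20 - 32)*(-9) = -12*(-9) = 108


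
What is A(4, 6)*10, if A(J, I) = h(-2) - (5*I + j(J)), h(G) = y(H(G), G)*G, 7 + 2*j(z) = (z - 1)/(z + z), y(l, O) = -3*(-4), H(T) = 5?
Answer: -4055/8 ≈ -506.88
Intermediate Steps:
y(l, O) = 12
j(z) = -7/2 + (-1 + z)/(4*z) (j(z) = -7/2 + ((z - 1)/(z + z))/2 = -7/2 + ((-1 + z)/((2*z)))/2 = -7/2 + ((-1 + z)*(1/(2*z)))/2 = -7/2 + ((-1 + z)/(2*z))/2 = -7/2 + (-1 + z)/(4*z))
h(G) = 12*G
A(J, I) = -24 - 5*I - (-1 - 13*J)/(4*J) (A(J, I) = 12*(-2) - (5*I + (-1 - 13*J)/(4*J)) = -24 + (-5*I - (-1 - 13*J)/(4*J)) = -24 - 5*I - (-1 - 13*J)/(4*J))
A(4, 6)*10 = (-83/4 - 5*6 + (¼)/4)*10 = (-83/4 - 30 + (¼)*(¼))*10 = (-83/4 - 30 + 1/16)*10 = -811/16*10 = -4055/8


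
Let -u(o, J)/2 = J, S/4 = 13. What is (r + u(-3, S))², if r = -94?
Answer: 39204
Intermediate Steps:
S = 52 (S = 4*13 = 52)
u(o, J) = -2*J
(r + u(-3, S))² = (-94 - 2*52)² = (-94 - 104)² = (-198)² = 39204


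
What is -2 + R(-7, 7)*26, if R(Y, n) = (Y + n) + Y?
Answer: -184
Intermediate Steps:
R(Y, n) = n + 2*Y
-2 + R(-7, 7)*26 = -2 + (7 + 2*(-7))*26 = -2 + (7 - 14)*26 = -2 - 7*26 = -2 - 182 = -184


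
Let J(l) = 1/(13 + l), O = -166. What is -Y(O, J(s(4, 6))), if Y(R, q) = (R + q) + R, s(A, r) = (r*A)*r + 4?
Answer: 53451/161 ≈ 331.99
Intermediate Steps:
s(A, r) = 4 + A*r**2 (s(A, r) = (A*r)*r + 4 = A*r**2 + 4 = 4 + A*r**2)
Y(R, q) = q + 2*R
-Y(O, J(s(4, 6))) = -(1/(13 + (4 + 4*6**2)) + 2*(-166)) = -(1/(13 + (4 + 4*36)) - 332) = -(1/(13 + (4 + 144)) - 332) = -(1/(13 + 148) - 332) = -(1/161 - 332) = -1*(-53451/161) = 53451/161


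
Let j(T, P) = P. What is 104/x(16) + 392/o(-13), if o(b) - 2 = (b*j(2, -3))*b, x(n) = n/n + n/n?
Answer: 25868/505 ≈ 51.224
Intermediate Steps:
x(n) = 2 (x(n) = 1 + 1 = 2)
o(b) = 2 - 3*b² (o(b) = 2 + (b*(-3))*b = 2 + (-3*b)*b = 2 - 3*b²)
104/x(16) + 392/o(-13) = 104/2 + 392/(2 - 3*(-13)²) = 104*(½) + 392/(2 - 3*169) = 52 + 392/(2 - 507) = 52 + 392/(-505) = 52 + 392*(-1/505) = 52 - 392/505 = 25868/505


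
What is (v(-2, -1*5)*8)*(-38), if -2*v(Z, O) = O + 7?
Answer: 304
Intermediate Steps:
v(Z, O) = -7/2 - O/2 (v(Z, O) = -(O + 7)/2 = -(7 + O)/2 = -7/2 - O/2)
(v(-2, -1*5)*8)*(-38) = ((-7/2 - (-1)*5/2)*8)*(-38) = ((-7/2 - 1/2*(-5))*8)*(-38) = ((-7/2 + 5/2)*8)*(-38) = -1*8*(-38) = -8*(-38) = 304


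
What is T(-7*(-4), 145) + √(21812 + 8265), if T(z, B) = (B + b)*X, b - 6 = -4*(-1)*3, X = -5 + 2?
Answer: -489 + √30077 ≈ -315.57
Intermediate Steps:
X = -3
b = 18 (b = 6 - 4*(-1)*3 = 6 + 4*3 = 6 + 12 = 18)
T(z, B) = -54 - 3*B (T(z, B) = (B + 18)*(-3) = (18 + B)*(-3) = -54 - 3*B)
T(-7*(-4), 145) + √(21812 + 8265) = (-54 - 3*145) + √(21812 + 8265) = (-54 - 435) + √30077 = -489 + √30077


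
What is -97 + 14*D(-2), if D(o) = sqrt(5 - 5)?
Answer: -97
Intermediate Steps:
D(o) = 0 (D(o) = sqrt(0) = 0)
-97 + 14*D(-2) = -97 + 14*0 = -97 + 0 = -97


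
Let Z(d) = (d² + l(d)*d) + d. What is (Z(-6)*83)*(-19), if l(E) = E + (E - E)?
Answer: -104082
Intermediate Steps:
l(E) = E (l(E) = E + 0 = E)
Z(d) = d + 2*d² (Z(d) = (d² + d*d) + d = (d² + d²) + d = 2*d² + d = d + 2*d²)
(Z(-6)*83)*(-19) = (-6*(1 + 2*(-6))*83)*(-19) = (-6*(1 - 12)*83)*(-19) = (-6*(-11)*83)*(-19) = (66*83)*(-19) = 5478*(-19) = -104082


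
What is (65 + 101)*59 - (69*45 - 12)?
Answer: 6701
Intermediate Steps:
(65 + 101)*59 - (69*45 - 12) = 166*59 - (3105 - 12) = 9794 - 1*3093 = 9794 - 3093 = 6701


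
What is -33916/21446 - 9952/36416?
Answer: -22633057/12202774 ≈ -1.8547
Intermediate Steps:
-33916/21446 - 9952/36416 = -33916*1/21446 - 9952*1/36416 = -16958/10723 - 311/1138 = -22633057/12202774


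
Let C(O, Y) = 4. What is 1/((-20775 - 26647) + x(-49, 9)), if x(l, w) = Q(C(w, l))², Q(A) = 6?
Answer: -1/47386 ≈ -2.1103e-5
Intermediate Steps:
x(l, w) = 36 (x(l, w) = 6² = 36)
1/((-20775 - 26647) + x(-49, 9)) = 1/((-20775 - 26647) + 36) = 1/(-47422 + 36) = 1/(-47386) = -1/47386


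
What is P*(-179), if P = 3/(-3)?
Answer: 179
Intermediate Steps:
P = -1 (P = 3*(-⅓) = -1)
P*(-179) = -1*(-179) = 179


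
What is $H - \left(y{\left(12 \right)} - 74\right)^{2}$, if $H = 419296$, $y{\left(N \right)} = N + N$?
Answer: $416796$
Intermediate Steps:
$y{\left(N \right)} = 2 N$
$H - \left(y{\left(12 \right)} - 74\right)^{2} = 419296 - \left(2 \cdot 12 - 74\right)^{2} = 419296 - \left(24 - 74\right)^{2} = 419296 - \left(-50\right)^{2} = 419296 - 2500 = 416796$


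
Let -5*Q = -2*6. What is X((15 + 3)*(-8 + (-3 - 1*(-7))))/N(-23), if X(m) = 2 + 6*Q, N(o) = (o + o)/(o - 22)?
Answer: 369/23 ≈ 16.043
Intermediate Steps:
Q = 12/5 (Q = -(-2)*6/5 = -⅕*(-12) = 12/5 ≈ 2.4000)
N(o) = 2*o/(-22 + o) (N(o) = (2*o)/(-22 + o) = 2*o/(-22 + o))
X(m) = 82/5 (X(m) = 2 + 6*(12/5) = 2 + 72/5 = 82/5)
X((15 + 3)*(-8 + (-3 - 1*(-7))))/N(-23) = 82/(5*((2*(-23)/(-22 - 23)))) = 82/(5*((2*(-23)/(-45)))) = 82/(5*((2*(-23)*(-1/45)))) = 82/(5*(46/45)) = (82/5)*(45/46) = 369/23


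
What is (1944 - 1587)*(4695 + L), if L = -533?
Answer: 1485834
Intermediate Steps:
(1944 - 1587)*(4695 + L) = (1944 - 1587)*(4695 - 533) = 357*4162 = 1485834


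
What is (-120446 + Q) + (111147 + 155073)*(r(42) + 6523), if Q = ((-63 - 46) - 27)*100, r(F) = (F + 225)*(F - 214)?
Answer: -10489468266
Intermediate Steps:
r(F) = (-214 + F)*(225 + F) (r(F) = (225 + F)*(-214 + F) = (-214 + F)*(225 + F))
Q = -13600 (Q = (-109 - 27)*100 = -136*100 = -13600)
(-120446 + Q) + (111147 + 155073)*(r(42) + 6523) = (-120446 - 13600) + (111147 + 155073)*((-48150 + 42**2 + 11*42) + 6523) = -134046 + 266220*((-48150 + 1764 + 462) + 6523) = -134046 + 266220*(-45924 + 6523) = -134046 + 266220*(-39401) = -134046 - 10489334220 = -10489468266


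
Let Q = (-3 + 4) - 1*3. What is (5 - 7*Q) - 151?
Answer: -132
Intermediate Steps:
Q = -2 (Q = 1 - 3 = -2)
(5 - 7*Q) - 151 = (5 - 7*(-2)) - 151 = (5 + 14) - 151 = 19 - 151 = -132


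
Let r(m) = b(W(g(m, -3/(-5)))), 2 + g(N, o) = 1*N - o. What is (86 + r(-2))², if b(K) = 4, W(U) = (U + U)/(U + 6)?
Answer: 8100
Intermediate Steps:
g(N, o) = -2 + N - o (g(N, o) = -2 + (1*N - o) = -2 + (N - o) = -2 + N - o)
W(U) = 2*U/(6 + U) (W(U) = (2*U)/(6 + U) = 2*U/(6 + U))
r(m) = 4
(86 + r(-2))² = (86 + 4)² = 90² = 8100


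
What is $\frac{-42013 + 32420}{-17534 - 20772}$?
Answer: $\frac{9593}{38306} \approx 0.25043$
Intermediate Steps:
$\frac{-42013 + 32420}{-17534 - 20772} = - \frac{9593}{-38306} = \left(-9593\right) \left(- \frac{1}{38306}\right) = \frac{9593}{38306}$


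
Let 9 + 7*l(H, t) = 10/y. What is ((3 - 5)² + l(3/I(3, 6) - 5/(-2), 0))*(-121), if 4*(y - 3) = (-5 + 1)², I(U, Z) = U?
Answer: -17303/49 ≈ -353.12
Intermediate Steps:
y = 7 (y = 3 + (-5 + 1)²/4 = 3 + (¼)*(-4)² = 3 + (¼)*16 = 3 + 4 = 7)
l(H, t) = -53/49 (l(H, t) = -9/7 + (10/7)/7 = -9/7 + (10*(⅐))/7 = -9/7 + (⅐)*(10/7) = -9/7 + 10/49 = -53/49)
((3 - 5)² + l(3/I(3, 6) - 5/(-2), 0))*(-121) = ((3 - 5)² - 53/49)*(-121) = ((-2)² - 53/49)*(-121) = (4 - 53/49)*(-121) = (143/49)*(-121) = -17303/49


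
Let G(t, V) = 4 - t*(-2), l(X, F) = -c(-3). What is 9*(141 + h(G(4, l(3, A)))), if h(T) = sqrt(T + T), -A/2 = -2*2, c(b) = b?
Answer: 1269 + 18*sqrt(6) ≈ 1313.1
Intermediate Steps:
A = 8 (A = -(-4)*2 = -2*(-4) = 8)
l(X, F) = 3 (l(X, F) = -1*(-3) = 3)
G(t, V) = 4 + 2*t (G(t, V) = 4 - (-2)*t = 4 + 2*t)
h(T) = sqrt(2)*sqrt(T) (h(T) = sqrt(2*T) = sqrt(2)*sqrt(T))
9*(141 + h(G(4, l(3, A)))) = 9*(141 + sqrt(2)*sqrt(4 + 2*4)) = 9*(141 + sqrt(2)*sqrt(4 + 8)) = 9*(141 + sqrt(2)*sqrt(12)) = 9*(141 + sqrt(2)*(2*sqrt(3))) = 9*(141 + 2*sqrt(6)) = 1269 + 18*sqrt(6)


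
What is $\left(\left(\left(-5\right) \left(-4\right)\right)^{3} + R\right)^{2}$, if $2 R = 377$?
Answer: $\frac{268206129}{4} \approx 6.7052 \cdot 10^{7}$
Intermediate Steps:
$R = \frac{377}{2}$ ($R = \frac{1}{2} \cdot 377 = \frac{377}{2} \approx 188.5$)
$\left(\left(\left(-5\right) \left(-4\right)\right)^{3} + R\right)^{2} = \left(\left(\left(-5\right) \left(-4\right)\right)^{3} + \frac{377}{2}\right)^{2} = \left(20^{3} + \frac{377}{2}\right)^{2} = \left(8000 + \frac{377}{2}\right)^{2} = \left(\frac{16377}{2}\right)^{2} = \frac{268206129}{4}$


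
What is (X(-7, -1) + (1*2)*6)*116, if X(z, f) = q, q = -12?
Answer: 0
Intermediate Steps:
X(z, f) = -12
(X(-7, -1) + (1*2)*6)*116 = (-12 + (1*2)*6)*116 = (-12 + 2*6)*116 = (-12 + 12)*116 = 0*116 = 0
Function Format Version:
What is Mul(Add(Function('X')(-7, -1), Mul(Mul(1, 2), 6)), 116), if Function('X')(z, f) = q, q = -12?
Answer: 0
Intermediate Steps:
Function('X')(z, f) = -12
Mul(Add(Function('X')(-7, -1), Mul(Mul(1, 2), 6)), 116) = Mul(Add(-12, Mul(Mul(1, 2), 6)), 116) = Mul(Add(-12, Mul(2, 6)), 116) = Mul(Add(-12, 12), 116) = Mul(0, 116) = 0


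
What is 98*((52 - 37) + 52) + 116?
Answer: 6682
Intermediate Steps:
98*((52 - 37) + 52) + 116 = 98*(15 + 52) + 116 = 98*67 + 116 = 6566 + 116 = 6682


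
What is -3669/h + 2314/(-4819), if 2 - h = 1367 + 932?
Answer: 12365653/11069243 ≈ 1.1171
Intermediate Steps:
h = -2297 (h = 2 - (1367 + 932) = 2 - 1*2299 = 2 - 2299 = -2297)
-3669/h + 2314/(-4819) = -3669/(-2297) + 2314/(-4819) = -3669*(-1/2297) + 2314*(-1/4819) = 3669/2297 - 2314/4819 = 12365653/11069243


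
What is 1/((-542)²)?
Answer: 1/293764 ≈ 3.4041e-6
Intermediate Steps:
1/((-542)²) = 1/293764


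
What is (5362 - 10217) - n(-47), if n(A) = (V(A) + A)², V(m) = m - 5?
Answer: -14656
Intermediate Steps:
V(m) = -5 + m
n(A) = (-5 + 2*A)² (n(A) = ((-5 + A) + A)² = (-5 + 2*A)²)
(5362 - 10217) - n(-47) = (5362 - 10217) - (-5 + 2*(-47))² = -4855 - (-5 - 94)² = -4855 - 1*(-99)² = -4855 - 1*9801 = -4855 - 9801 = -14656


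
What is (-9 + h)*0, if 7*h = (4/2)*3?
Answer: 0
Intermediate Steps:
h = 6/7 (h = ((4/2)*3)/7 = ((4*(½))*3)/7 = (2*3)/7 = (⅐)*6 = 6/7 ≈ 0.85714)
(-9 + h)*0 = (-9 + 6/7)*0 = -57/7*0 = 0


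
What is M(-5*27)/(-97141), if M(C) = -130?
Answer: 130/97141 ≈ 0.0013383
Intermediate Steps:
M(-5*27)/(-97141) = -130/(-97141) = -130*(-1/97141) = 130/97141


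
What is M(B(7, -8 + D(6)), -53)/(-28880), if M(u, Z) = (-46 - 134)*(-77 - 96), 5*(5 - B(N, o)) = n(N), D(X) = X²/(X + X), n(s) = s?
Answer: -1557/1444 ≈ -1.0783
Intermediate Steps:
D(X) = X/2 (D(X) = X²/((2*X)) = (1/(2*X))*X² = X/2)
B(N, o) = 5 - N/5
M(u, Z) = 31140 (M(u, Z) = -180*(-173) = 31140)
M(B(7, -8 + D(6)), -53)/(-28880) = 31140/(-28880) = 31140*(-1/28880) = -1557/1444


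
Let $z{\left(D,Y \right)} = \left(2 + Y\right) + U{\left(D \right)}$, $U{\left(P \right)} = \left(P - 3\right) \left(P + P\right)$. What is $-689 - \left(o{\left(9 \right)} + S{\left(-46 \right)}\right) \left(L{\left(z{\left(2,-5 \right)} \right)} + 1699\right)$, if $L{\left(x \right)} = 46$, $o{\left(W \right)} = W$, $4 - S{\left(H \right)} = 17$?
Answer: $6291$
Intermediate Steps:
$S{\left(H \right)} = -13$ ($S{\left(H \right)} = 4 - 17 = -13$)
$U{\left(P \right)} = 2 P \left(-3 + P\right)$ ($U{\left(P \right)} = \left(-3 + P\right) 2 P = 2 P \left(-3 + P\right)$)
$z{\left(D,Y \right)} = 2 + Y + 2 D \left(-3 + D\right)$ ($z{\left(D,Y \right)} = \left(2 + Y\right) + 2 D \left(-3 + D\right) = 2 + Y + 2 D \left(-3 + D\right)$)
$-689 - \left(o{\left(9 \right)} + S{\left(-46 \right)}\right) \left(L{\left(z{\left(2,-5 \right)} \right)} + 1699\right) = -689 - \left(9 - 13\right) \left(46 + 1699\right) = -689 - \left(-4\right) 1745 = -689 - -6980 = -689 + 6980 = 6291$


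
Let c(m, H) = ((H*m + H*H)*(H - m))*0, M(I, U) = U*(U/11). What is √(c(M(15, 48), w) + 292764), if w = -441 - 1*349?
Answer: 2*√73191 ≈ 541.08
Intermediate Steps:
M(I, U) = U²/11 (M(I, U) = U*(U*(1/11)) = U*(U/11) = U²/11)
w = -790 (w = -441 - 349 = -790)
c(m, H) = 0 (c(m, H) = ((H*m + H²)*(H - m))*0 = ((H² + H*m)*(H - m))*0 = ((H - m)*(H² + H*m))*0 = 0)
√(c(M(15, 48), w) + 292764) = √(0 + 292764) = √292764 = 2*√73191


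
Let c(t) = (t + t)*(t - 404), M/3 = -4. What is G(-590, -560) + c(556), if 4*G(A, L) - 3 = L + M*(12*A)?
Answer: 760499/4 ≈ 1.9012e+5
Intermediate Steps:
M = -12 (M = 3*(-4) = -12)
G(A, L) = ¾ - 36*A + L/4 (G(A, L) = ¾ + (L - 144*A)/4 = ¾ + (-36*A + L/4) = ¾ - 36*A + L/4)
c(t) = 2*t*(-404 + t) (c(t) = (2*t)*(-404 + t) = 2*t*(-404 + t))
G(-590, -560) + c(556) = (¾ - 36*(-590) + (¼)*(-560)) + 2*556*(-404 + 556) = (¾ + 21240 - 140) + 2*556*152 = 84403/4 + 169024 = 760499/4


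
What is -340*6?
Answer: -2040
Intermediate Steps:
-340*6 = -85*24 = -2040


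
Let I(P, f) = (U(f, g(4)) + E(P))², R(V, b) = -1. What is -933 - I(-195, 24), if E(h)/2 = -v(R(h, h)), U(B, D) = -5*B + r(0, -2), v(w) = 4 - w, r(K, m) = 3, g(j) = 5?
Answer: -17062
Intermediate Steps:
U(B, D) = 3 - 5*B (U(B, D) = -5*B + 3 = 3 - 5*B)
E(h) = -10 (E(h) = 2*(-(4 - 1*(-1))) = 2*(-(4 + 1)) = 2*(-1*5) = 2*(-5) = -10)
I(P, f) = (-7 - 5*f)² (I(P, f) = ((3 - 5*f) - 10)² = (-7 - 5*f)²)
-933 - I(-195, 24) = -933 - (7 + 5*24)² = -933 - (7 + 120)² = -933 - 1*127² = -933 - 1*16129 = -933 - 16129 = -17062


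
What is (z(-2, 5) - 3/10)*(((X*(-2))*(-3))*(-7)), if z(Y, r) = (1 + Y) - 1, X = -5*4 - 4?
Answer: -11592/5 ≈ -2318.4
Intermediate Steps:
X = -24 (X = -20 - 4 = -24)
z(Y, r) = Y
(z(-2, 5) - 3/10)*(((X*(-2))*(-3))*(-7)) = (-2 - 3/10)*((-24*(-2)*(-3))*(-7)) = (-2 - 3*⅒)*((48*(-3))*(-7)) = (-2 - 3/10)*(-144*(-7)) = -23/10*1008 = -11592/5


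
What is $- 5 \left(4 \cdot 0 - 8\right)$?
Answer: $40$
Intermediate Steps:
$- 5 \left(4 \cdot 0 - 8\right) = - 5 \left(0 - 8\right) = \left(-5\right) \left(-8\right) = 40$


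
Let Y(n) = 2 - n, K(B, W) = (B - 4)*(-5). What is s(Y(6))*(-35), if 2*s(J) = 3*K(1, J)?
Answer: -1575/2 ≈ -787.50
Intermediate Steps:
K(B, W) = 20 - 5*B (K(B, W) = (-4 + B)*(-5) = 20 - 5*B)
s(J) = 45/2 (s(J) = (3*(20 - 5*1))/2 = (3*(20 - 5))/2 = (3*15)/2 = (1/2)*45 = 45/2)
s(Y(6))*(-35) = (45/2)*(-35) = -1575/2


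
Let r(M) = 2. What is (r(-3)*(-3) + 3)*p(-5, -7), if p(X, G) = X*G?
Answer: -105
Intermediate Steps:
p(X, G) = G*X
(r(-3)*(-3) + 3)*p(-5, -7) = (2*(-3) + 3)*(-7*(-5)) = (-6 + 3)*35 = -3*35 = -105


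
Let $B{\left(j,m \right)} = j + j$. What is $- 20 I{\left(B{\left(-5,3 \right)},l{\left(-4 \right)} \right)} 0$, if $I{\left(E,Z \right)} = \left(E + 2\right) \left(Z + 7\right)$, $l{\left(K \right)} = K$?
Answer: $0$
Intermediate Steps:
$B{\left(j,m \right)} = 2 j$
$I{\left(E,Z \right)} = \left(2 + E\right) \left(7 + Z\right)$
$- 20 I{\left(B{\left(-5,3 \right)},l{\left(-4 \right)} \right)} 0 = - 20 \left(14 + 2 \left(-4\right) + 7 \cdot 2 \left(-5\right) + 2 \left(-5\right) \left(-4\right)\right) 0 = - 20 \left(14 - 8 + 7 \left(-10\right) - -40\right) 0 = - 20 \left(14 - 8 - 70 + 40\right) 0 = \left(-20\right) \left(-24\right) 0 = 480 \cdot 0 = 0$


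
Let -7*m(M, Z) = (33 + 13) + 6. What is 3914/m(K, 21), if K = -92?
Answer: -13699/26 ≈ -526.88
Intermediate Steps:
m(M, Z) = -52/7 (m(M, Z) = -((33 + 13) + 6)/7 = -(46 + 6)/7 = -⅐*52 = -52/7)
3914/m(K, 21) = 3914/(-52/7) = 3914*(-7/52) = -13699/26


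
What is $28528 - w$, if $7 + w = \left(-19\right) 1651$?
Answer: $59904$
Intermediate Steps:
$w = -31376$ ($w = -7 - 31369 = -31376$)
$28528 - w = 28528 - -31376 = 28528 + 31376 = 59904$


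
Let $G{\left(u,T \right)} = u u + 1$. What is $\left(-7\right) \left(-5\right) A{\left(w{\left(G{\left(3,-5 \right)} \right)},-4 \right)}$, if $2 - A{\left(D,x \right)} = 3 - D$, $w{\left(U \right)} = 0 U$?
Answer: $-35$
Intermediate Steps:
$G{\left(u,T \right)} = 1 + u^{2}$ ($G{\left(u,T \right)} = u^{2} + 1 = 1 + u^{2}$)
$w{\left(U \right)} = 0$
$A{\left(D,x \right)} = -1 + D$ ($A{\left(D,x \right)} = 2 - \left(3 - D\right) = 2 + \left(-3 + D\right) = -1 + D$)
$\left(-7\right) \left(-5\right) A{\left(w{\left(G{\left(3,-5 \right)} \right)},-4 \right)} = \left(-7\right) \left(-5\right) \left(-1 + 0\right) = 35 \left(-1\right) = -35$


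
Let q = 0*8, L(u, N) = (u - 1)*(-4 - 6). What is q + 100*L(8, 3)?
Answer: -7000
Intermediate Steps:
L(u, N) = 10 - 10*u (L(u, N) = (-1 + u)*(-10) = 10 - 10*u)
q = 0
q + 100*L(8, 3) = 0 + 100*(10 - 10*8) = 0 + 100*(10 - 80) = 0 + 100*(-70) = 0 - 7000 = -7000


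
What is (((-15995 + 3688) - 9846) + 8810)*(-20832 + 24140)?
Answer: -44138644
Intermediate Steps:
(((-15995 + 3688) - 9846) + 8810)*(-20832 + 24140) = ((-12307 - 9846) + 8810)*3308 = (-22153 + 8810)*3308 = -13343*3308 = -44138644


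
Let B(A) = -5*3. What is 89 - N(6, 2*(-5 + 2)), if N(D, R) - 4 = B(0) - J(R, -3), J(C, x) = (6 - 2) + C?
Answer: 98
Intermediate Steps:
J(C, x) = 4 + C
B(A) = -15
N(D, R) = -15 - R (N(D, R) = 4 + (-15 - (4 + R)) = 4 + (-15 + (-4 - R)) = 4 + (-19 - R) = -15 - R)
89 - N(6, 2*(-5 + 2)) = 89 - (-15 - 2*(-5 + 2)) = 89 - (-15 - 2*(-3)) = 89 - (-15 - 1*(-6)) = 89 - (-15 + 6) = 89 - 1*(-9) = 89 + 9 = 98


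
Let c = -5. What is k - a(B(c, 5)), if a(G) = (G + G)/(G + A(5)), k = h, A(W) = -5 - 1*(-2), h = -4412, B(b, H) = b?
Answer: -17653/4 ≈ -4413.3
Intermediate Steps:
A(W) = -3 (A(W) = -5 + 2 = -3)
k = -4412
a(G) = 2*G/(-3 + G) (a(G) = (G + G)/(G - 3) = (2*G)/(-3 + G) = 2*G/(-3 + G))
k - a(B(c, 5)) = -4412 - 2*(-5)/(-3 - 5) = -4412 - 2*(-5)/(-8) = -4412 - 2*(-5)*(-1)/8 = -4412 - 1*5/4 = -4412 - 5/4 = -17653/4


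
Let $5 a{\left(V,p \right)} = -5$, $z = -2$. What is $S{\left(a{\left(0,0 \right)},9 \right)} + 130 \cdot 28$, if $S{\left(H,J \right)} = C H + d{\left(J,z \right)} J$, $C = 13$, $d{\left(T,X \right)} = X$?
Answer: $3609$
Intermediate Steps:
$a{\left(V,p \right)} = -1$ ($a{\left(V,p \right)} = \frac{1}{5} \left(-5\right) = -1$)
$S{\left(H,J \right)} = - 2 J + 13 H$ ($S{\left(H,J \right)} = 13 H - 2 J = - 2 J + 13 H$)
$S{\left(a{\left(0,0 \right)},9 \right)} + 130 \cdot 28 = \left(\left(-2\right) 9 + 13 \left(-1\right)\right) + 130 \cdot 28 = \left(-18 - 13\right) + 3640 = -31 + 3640 = 3609$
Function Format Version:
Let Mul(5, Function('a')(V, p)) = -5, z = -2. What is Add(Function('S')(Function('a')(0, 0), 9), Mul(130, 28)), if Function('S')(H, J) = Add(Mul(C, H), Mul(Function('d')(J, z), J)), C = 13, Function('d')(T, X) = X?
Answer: 3609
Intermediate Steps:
Function('a')(V, p) = -1 (Function('a')(V, p) = Mul(Rational(1, 5), -5) = -1)
Function('S')(H, J) = Add(Mul(-2, J), Mul(13, H)) (Function('S')(H, J) = Add(Mul(13, H), Mul(-2, J)) = Add(Mul(-2, J), Mul(13, H)))
Add(Function('S')(Function('a')(0, 0), 9), Mul(130, 28)) = Add(Add(Mul(-2, 9), Mul(13, -1)), Mul(130, 28)) = Add(Add(-18, -13), 3640) = Add(-31, 3640) = 3609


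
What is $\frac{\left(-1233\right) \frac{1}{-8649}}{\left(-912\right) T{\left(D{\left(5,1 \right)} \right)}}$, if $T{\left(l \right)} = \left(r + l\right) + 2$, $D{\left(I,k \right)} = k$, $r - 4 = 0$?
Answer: $- \frac{137}{6135024} \approx -2.2331 \cdot 10^{-5}$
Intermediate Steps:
$r = 4$ ($r = 4 + 0 = 4$)
$T{\left(l \right)} = 6 + l$ ($T{\left(l \right)} = \left(4 + l\right) + 2 = 6 + l$)
$\frac{\left(-1233\right) \frac{1}{-8649}}{\left(-912\right) T{\left(D{\left(5,1 \right)} \right)}} = \frac{\left(-1233\right) \frac{1}{-8649}}{\left(-912\right) \left(6 + 1\right)} = \frac{\left(-1233\right) \left(- \frac{1}{8649}\right)}{\left(-912\right) 7} = \frac{137}{961 \left(-6384\right)} = \frac{137}{961} \left(- \frac{1}{6384}\right) = - \frac{137}{6135024}$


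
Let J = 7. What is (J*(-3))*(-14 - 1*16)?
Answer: 630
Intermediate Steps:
(J*(-3))*(-14 - 1*16) = (7*(-3))*(-14 - 1*16) = -21*(-14 - 16) = -21*(-30) = 630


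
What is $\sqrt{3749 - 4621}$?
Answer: $2 i \sqrt{218} \approx 29.53 i$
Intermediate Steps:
$\sqrt{3749 - 4621} = \sqrt{-872} = 2 i \sqrt{218}$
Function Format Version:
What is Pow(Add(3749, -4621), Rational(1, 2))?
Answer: Mul(2, I, Pow(218, Rational(1, 2))) ≈ Mul(29.530, I)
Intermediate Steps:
Pow(Add(3749, -4621), Rational(1, 2)) = Pow(-872, Rational(1, 2)) = Mul(2, I, Pow(218, Rational(1, 2)))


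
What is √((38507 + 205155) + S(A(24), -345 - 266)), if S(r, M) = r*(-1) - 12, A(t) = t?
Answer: √243626 ≈ 493.58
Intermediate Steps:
S(r, M) = -12 - r (S(r, M) = -r - 12 = -12 - r)
√((38507 + 205155) + S(A(24), -345 - 266)) = √((38507 + 205155) + (-12 - 1*24)) = √(243662 + (-12 - 24)) = √(243662 - 36) = √243626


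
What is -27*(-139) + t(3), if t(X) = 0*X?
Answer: 3753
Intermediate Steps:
t(X) = 0
-27*(-139) + t(3) = -27*(-139) + 0 = 3753 + 0 = 3753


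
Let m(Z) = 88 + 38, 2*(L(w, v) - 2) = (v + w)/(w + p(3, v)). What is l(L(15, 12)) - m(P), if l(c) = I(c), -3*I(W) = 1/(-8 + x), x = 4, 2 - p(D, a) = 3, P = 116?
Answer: -1511/12 ≈ -125.92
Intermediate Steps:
p(D, a) = -1 (p(D, a) = 2 - 1*3 = 2 - 3 = -1)
L(w, v) = 2 + (v + w)/(2*(-1 + w)) (L(w, v) = 2 + ((v + w)/(w - 1))/2 = 2 + ((v + w)/(-1 + w))/2 = 2 + (v + w)/(2*(-1 + w)))
m(Z) = 126
I(W) = 1/12 (I(W) = -1/(3*(-8 + 4)) = -⅓/(-4) = -⅓*(-¼) = 1/12)
l(c) = 1/12
l(L(15, 12)) - m(P) = 1/12 - 1*126 = 1/12 - 126 = -1511/12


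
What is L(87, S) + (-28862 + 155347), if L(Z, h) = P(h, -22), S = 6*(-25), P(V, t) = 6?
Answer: 126491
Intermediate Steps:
S = -150
L(Z, h) = 6
L(87, S) + (-28862 + 155347) = 6 + (-28862 + 155347) = 6 + 126485 = 126491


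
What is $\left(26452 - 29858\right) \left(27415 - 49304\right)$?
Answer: $74553934$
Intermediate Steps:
$\left(26452 - 29858\right) \left(27415 - 49304\right) = \left(-3406\right) \left(-21889\right) = 74553934$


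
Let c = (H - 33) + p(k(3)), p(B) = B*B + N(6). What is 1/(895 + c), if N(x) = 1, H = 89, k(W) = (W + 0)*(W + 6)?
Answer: 1/1681 ≈ 0.00059488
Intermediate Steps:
k(W) = W*(6 + W)
p(B) = 1 + B² (p(B) = B*B + 1 = B² + 1 = 1 + B²)
c = 786 (c = (89 - 33) + (1 + (3*(6 + 3))²) = 56 + (1 + (3*9)²) = 56 + (1 + 27²) = 56 + (1 + 729) = 56 + 730 = 786)
1/(895 + c) = 1/(895 + 786) = 1/1681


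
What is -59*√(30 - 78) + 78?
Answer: 78 - 236*I*√3 ≈ 78.0 - 408.76*I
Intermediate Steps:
-59*√(30 - 78) + 78 = -236*I*√3 + 78 = 78 - 236*I*√3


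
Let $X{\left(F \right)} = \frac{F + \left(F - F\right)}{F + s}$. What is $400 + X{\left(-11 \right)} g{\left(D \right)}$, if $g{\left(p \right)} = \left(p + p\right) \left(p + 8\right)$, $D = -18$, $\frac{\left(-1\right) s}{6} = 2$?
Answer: $\frac{13160}{23} \approx 572.17$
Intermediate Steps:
$s = -12$ ($s = \left(-6\right) 2 = -12$)
$g{\left(p \right)} = 2 p \left(8 + p\right)$
$X{\left(F \right)} = \frac{F}{-12 + F}$ ($X{\left(F \right)} = \frac{F + \left(F - F\right)}{F - 12} = \frac{F + 0}{-12 + F} = \frac{F}{-12 + F}$)
$400 + X{\left(-11 \right)} g{\left(D \right)} = 400 + - \frac{11}{-12 - 11} \cdot 2 \left(-18\right) \left(8 - 18\right) = 400 + - \frac{11}{-23} \cdot 2 \left(-18\right) \left(-10\right) = 400 + \left(-11\right) \left(- \frac{1}{23}\right) 360 = 400 + \frac{11}{23} \cdot 360 = 400 + \frac{3960}{23} = \frac{13160}{23}$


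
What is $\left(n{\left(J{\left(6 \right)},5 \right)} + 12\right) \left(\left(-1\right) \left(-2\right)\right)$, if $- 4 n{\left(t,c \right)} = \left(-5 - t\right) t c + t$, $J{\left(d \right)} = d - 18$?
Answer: $240$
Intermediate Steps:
$J{\left(d \right)} = -18 + d$ ($J{\left(d \right)} = d - 18 = -18 + d$)
$n{\left(t,c \right)} = - \frac{t}{4} - \frac{c t \left(-5 - t\right)}{4}$ ($n{\left(t,c \right)} = - \frac{\left(-5 - t\right) t c + t}{4} = - \frac{t \left(-5 - t\right) c + t}{4} = - \frac{c t \left(-5 - t\right) + t}{4} = - \frac{t + c t \left(-5 - t\right)}{4} = - \frac{t}{4} - \frac{c t \left(-5 - t\right)}{4}$)
$\left(n{\left(J{\left(6 \right)},5 \right)} + 12\right) \left(\left(-1\right) \left(-2\right)\right) = \left(\frac{\left(-18 + 6\right) \left(-1 + 5 \cdot 5 + 5 \left(-18 + 6\right)\right)}{4} + 12\right) \left(\left(-1\right) \left(-2\right)\right) = \left(\frac{1}{4} \left(-12\right) \left(-1 + 25 + 5 \left(-12\right)\right) + 12\right) 2 = \left(\frac{1}{4} \left(-12\right) \left(-1 + 25 - 60\right) + 12\right) 2 = \left(\frac{1}{4} \left(-12\right) \left(-36\right) + 12\right) 2 = \left(108 + 12\right) 2 = 120 \cdot 2 = 240$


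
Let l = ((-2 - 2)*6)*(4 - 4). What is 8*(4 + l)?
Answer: 32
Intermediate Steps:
l = 0 (l = -4*6*0 = -24*0 = 0)
8*(4 + l) = 8*(4 + 0) = 8*4 = 32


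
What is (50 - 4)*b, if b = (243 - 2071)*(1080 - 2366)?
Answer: 108137168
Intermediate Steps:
b = 2350808 (b = -1828*(-1286) = 2350808)
(50 - 4)*b = (50 - 4)*2350808 = 46*2350808 = 108137168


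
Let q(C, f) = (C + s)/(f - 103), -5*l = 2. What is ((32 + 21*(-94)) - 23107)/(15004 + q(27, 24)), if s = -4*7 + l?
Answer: -9894355/5926587 ≈ -1.6695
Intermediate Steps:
l = -2/5 (l = -1/5*2 = -2/5 ≈ -0.40000)
s = -142/5 (s = -4*7 - 2/5 = -28 - 2/5 = -142/5 ≈ -28.400)
q(C, f) = (-142/5 + C)/(-103 + f) (q(C, f) = (C - 142/5)/(f - 103) = (-142/5 + C)/(-103 + f))
((32 + 21*(-94)) - 23107)/(15004 + q(27, 24)) = ((32 + 21*(-94)) - 23107)/(15004 + (-142/5 + 27)/(-103 + 24)) = ((32 - 1974) - 23107)/(15004 - 7/5/(-79)) = (-1942 - 23107)/(15004 - 1/79*(-7/5)) = -25049/(15004 + 7/395) = -25049/5926587/395 = -25049*395/5926587 = -9894355/5926587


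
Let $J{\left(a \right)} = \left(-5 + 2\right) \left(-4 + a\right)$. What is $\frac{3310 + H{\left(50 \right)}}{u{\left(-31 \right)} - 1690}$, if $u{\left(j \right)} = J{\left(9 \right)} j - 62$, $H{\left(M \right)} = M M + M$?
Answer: $- \frac{5860}{1287} \approx -4.5532$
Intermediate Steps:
$J{\left(a \right)} = 12 - 3 a$ ($J{\left(a \right)} = - 3 \left(-4 + a\right) = 12 - 3 a$)
$H{\left(M \right)} = M + M^{2}$ ($H{\left(M \right)} = M^{2} + M = M + M^{2}$)
$u{\left(j \right)} = -62 - 15 j$ ($u{\left(j \right)} = \left(12 - 27\right) j - 62 = - 15 j - 62 = -62 - 15 j$)
$\frac{3310 + H{\left(50 \right)}}{u{\left(-31 \right)} - 1690} = \frac{3310 + 50 \left(1 + 50\right)}{\left(-62 - -465\right) - 1690} = \frac{3310 + 50 \cdot 51}{\left(-62 + 465\right) - 1690} = \frac{3310 + 2550}{403 - 1690} = \frac{5860}{-1287} = 5860 \left(- \frac{1}{1287}\right) = - \frac{5860}{1287}$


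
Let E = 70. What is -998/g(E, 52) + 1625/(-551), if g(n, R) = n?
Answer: -331824/19285 ≈ -17.206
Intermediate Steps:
-998/g(E, 52) + 1625/(-551) = -998/70 + 1625/(-551) = -998*1/70 + 1625*(-1/551) = -499/35 - 1625/551 = -331824/19285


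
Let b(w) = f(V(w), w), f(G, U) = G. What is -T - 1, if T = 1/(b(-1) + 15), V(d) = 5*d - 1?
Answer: -10/9 ≈ -1.1111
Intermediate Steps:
V(d) = -1 + 5*d
b(w) = -1 + 5*w
T = ⅑ (T = 1/((-1 + 5*(-1)) + 15) = 1/((-1 - 5) + 15) = 1/(-6 + 15) = 1/9 = ⅑ ≈ 0.11111)
-T - 1 = -1*⅑ - 1 = -⅑ - 1 = -10/9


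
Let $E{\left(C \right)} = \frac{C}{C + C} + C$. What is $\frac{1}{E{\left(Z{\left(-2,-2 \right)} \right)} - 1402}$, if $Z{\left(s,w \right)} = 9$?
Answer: $- \frac{2}{2785} \approx -0.00071813$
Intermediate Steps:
$E{\left(C \right)} = \frac{1}{2} + C$ ($E{\left(C \right)} = \frac{C}{2 C} + C = \frac{1}{2 C} C + C = \frac{1}{2} + C$)
$\frac{1}{E{\left(Z{\left(-2,-2 \right)} \right)} - 1402} = \frac{1}{\left(\frac{1}{2} + 9\right) - 1402} = \frac{1}{\frac{19}{2} - 1402} = \frac{1}{- \frac{2785}{2}} = - \frac{2}{2785}$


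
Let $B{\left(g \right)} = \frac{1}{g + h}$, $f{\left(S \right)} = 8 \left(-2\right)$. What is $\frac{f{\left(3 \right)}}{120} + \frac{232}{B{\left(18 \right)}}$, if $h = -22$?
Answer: $- \frac{13922}{15} \approx -928.13$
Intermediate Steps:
$f{\left(S \right)} = -16$
$B{\left(g \right)} = \frac{1}{-22 + g}$ ($B{\left(g \right)} = \frac{1}{g - 22} = \frac{1}{-22 + g}$)
$\frac{f{\left(3 \right)}}{120} + \frac{232}{B{\left(18 \right)}} = - \frac{16}{120} + \frac{232}{\frac{1}{-22 + 18}} = \left(-16\right) \frac{1}{120} + \frac{232}{\frac{1}{-4}} = - \frac{2}{15} + \frac{232}{- \frac{1}{4}} = - \frac{2}{15} + 232 \left(-4\right) = - \frac{2}{15} - 928 = - \frac{13922}{15}$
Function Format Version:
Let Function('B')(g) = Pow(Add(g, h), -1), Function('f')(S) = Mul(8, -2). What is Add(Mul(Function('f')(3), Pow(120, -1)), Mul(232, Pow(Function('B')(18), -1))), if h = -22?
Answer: Rational(-13922, 15) ≈ -928.13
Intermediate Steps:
Function('f')(S) = -16
Function('B')(g) = Pow(Add(-22, g), -1) (Function('B')(g) = Pow(Add(g, -22), -1) = Pow(Add(-22, g), -1))
Add(Mul(Function('f')(3), Pow(120, -1)), Mul(232, Pow(Function('B')(18), -1))) = Add(Mul(-16, Pow(120, -1)), Mul(232, Pow(Pow(Add(-22, 18), -1), -1))) = Add(Mul(-16, Rational(1, 120)), Mul(232, Pow(Pow(-4, -1), -1))) = Add(Rational(-2, 15), Mul(232, Pow(Rational(-1, 4), -1))) = Add(Rational(-2, 15), Mul(232, -4)) = Add(Rational(-2, 15), -928) = Rational(-13922, 15)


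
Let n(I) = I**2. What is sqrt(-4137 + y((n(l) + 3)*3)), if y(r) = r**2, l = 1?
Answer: 11*I*sqrt(33) ≈ 63.19*I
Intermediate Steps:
sqrt(-4137 + y((n(l) + 3)*3)) = sqrt(-4137 + ((1**2 + 3)*3)**2) = sqrt(-4137 + ((1 + 3)*3)**2) = sqrt(-4137 + (4*3)**2) = sqrt(-4137 + 12**2) = sqrt(-4137 + 144) = sqrt(-3993) = 11*I*sqrt(33)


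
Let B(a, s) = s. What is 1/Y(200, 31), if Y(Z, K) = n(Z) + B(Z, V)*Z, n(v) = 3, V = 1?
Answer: 1/203 ≈ 0.0049261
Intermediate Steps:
Y(Z, K) = 3 + Z (Y(Z, K) = 3 + 1*Z = 3 + Z)
1/Y(200, 31) = 1/(3 + 200) = 1/203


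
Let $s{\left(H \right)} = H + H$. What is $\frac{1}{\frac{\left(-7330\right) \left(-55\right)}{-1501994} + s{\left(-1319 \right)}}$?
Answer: $- \frac{750997}{1981331661} \approx -0.00037904$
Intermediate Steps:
$s{\left(H \right)} = 2 H$
$\frac{1}{\frac{\left(-7330\right) \left(-55\right)}{-1501994} + s{\left(-1319 \right)}} = \frac{1}{\frac{\left(-7330\right) \left(-55\right)}{-1501994} + 2 \left(-1319\right)} = \frac{1}{403150 \left(- \frac{1}{1501994}\right) - 2638} = \frac{1}{- \frac{201575}{750997} - 2638} = \frac{1}{- \frac{1981331661}{750997}} = - \frac{750997}{1981331661}$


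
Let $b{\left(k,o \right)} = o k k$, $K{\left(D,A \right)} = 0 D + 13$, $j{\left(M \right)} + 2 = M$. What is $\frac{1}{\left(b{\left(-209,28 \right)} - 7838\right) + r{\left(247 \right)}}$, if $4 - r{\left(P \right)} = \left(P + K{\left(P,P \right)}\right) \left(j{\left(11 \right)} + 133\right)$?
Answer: $\frac{1}{1178314} \approx 8.4867 \cdot 10^{-7}$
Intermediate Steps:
$j{\left(M \right)} = -2 + M$
$K{\left(D,A \right)} = 13$ ($K{\left(D,A \right)} = 0 + 13 = 13$)
$b{\left(k,o \right)} = o k^{2}$ ($b{\left(k,o \right)} = k o k = o k^{2}$)
$r{\left(P \right)} = -1842 - 142 P$ ($r{\left(P \right)} = 4 - \left(P + 13\right) \left(\left(-2 + 11\right) + 133\right) = 4 - \left(13 + P\right) \left(9 + 133\right) = 4 - \left(13 + P\right) 142 = 4 - \left(1846 + 142 P\right) = -1842 - 142 P$)
$\frac{1}{\left(b{\left(-209,28 \right)} - 7838\right) + r{\left(247 \right)}} = \frac{1}{\left(28 \left(-209\right)^{2} - 7838\right) - 36916} = \frac{1}{\left(28 \cdot 43681 - 7838\right) - 36916} = \frac{1}{\left(1223068 - 7838\right) - 36916} = \frac{1}{1215230 - 36916} = \frac{1}{1178314}$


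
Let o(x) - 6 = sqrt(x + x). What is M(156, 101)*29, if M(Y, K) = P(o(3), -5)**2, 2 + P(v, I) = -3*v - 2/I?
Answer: 317666/25 + 17052*sqrt(6)/5 ≈ 21060.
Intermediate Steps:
o(x) = 6 + sqrt(2)*sqrt(x) (o(x) = 6 + sqrt(x + x) = 6 + sqrt(2*x) = 6 + sqrt(2)*sqrt(x))
P(v, I) = -2 - 3*v - 2/I (P(v, I) = -2 + (-3*v - 2/I) = -2 - 3*v - 2/I)
M(Y, K) = (-98/5 - 3*sqrt(6))**2 (M(Y, K) = (-2 - 3*(6 + sqrt(2)*sqrt(3)) - 2/(-5))**2 = (-2 - 3*(6 + sqrt(6)) - 2*(-1/5))**2 = (-2 + (-18 - 3*sqrt(6)) + 2/5)**2 = (-98/5 - 3*sqrt(6))**2)
M(156, 101)*29 = (10954/25 + 588*sqrt(6)/5)*29 = 317666/25 + 17052*sqrt(6)/5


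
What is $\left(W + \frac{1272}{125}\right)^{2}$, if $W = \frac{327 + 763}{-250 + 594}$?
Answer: $\frac{82316774281}{462250000} \approx 178.08$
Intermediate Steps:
$W = \frac{545}{172}$ ($W = \frac{1090}{344} = 1090 \cdot \frac{1}{344} = \frac{545}{172} \approx 3.1686$)
$\left(W + \frac{1272}{125}\right)^{2} = \left(\frac{545}{172} + \frac{1272}{125}\right)^{2} = \left(\frac{286909}{21500}\right)^{2} = \frac{82316774281}{462250000}$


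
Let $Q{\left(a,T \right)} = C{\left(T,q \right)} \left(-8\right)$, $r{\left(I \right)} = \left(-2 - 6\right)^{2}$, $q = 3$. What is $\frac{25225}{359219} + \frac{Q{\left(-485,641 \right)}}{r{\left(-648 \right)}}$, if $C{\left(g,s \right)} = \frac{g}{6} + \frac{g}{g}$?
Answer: $- \frac{231203893}{17242512} \approx -13.409$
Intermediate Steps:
$r{\left(I \right)} = 64$ ($r{\left(I \right)} = \left(-8\right)^{2} = 64$)
$C{\left(g,s \right)} = 1 + \frac{g}{6}$ ($C{\left(g,s \right)} = g \frac{1}{6} + 1 = \frac{g}{6} + 1 = 1 + \frac{g}{6}$)
$Q{\left(a,T \right)} = -8 - \frac{4 T}{3}$ ($Q{\left(a,T \right)} = \left(1 + \frac{T}{6}\right) \left(-8\right) = -8 - \frac{4 T}{3}$)
$\frac{25225}{359219} + \frac{Q{\left(-485,641 \right)}}{r{\left(-648 \right)}} = \frac{25225}{359219} + \frac{-8 - \frac{2564}{3}}{64} = 25225 \cdot \frac{1}{359219} + \left(-8 - \frac{2564}{3}\right) \frac{1}{64} = \frac{25225}{359219} - \frac{647}{48} = - \frac{231203893}{17242512}$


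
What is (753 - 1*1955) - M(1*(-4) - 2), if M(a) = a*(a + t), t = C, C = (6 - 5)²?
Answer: -1232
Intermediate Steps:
C = 1 (C = 1² = 1)
t = 1
M(a) = a*(1 + a) (M(a) = a*(a + 1) = a*(1 + a))
(753 - 1*1955) - M(1*(-4) - 2) = (753 - 1*1955) - (1*(-4) - 2)*(1 + (1*(-4) - 2)) = (753 - 1955) - (-4 - 2)*(1 + (-4 - 2)) = -1202 - (-6)*(1 - 6) = -1202 - (-6)*(-5) = -1202 - 1*30 = -1202 - 30 = -1232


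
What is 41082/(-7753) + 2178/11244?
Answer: -74173329/14529122 ≈ -5.1051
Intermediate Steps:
41082/(-7753) + 2178/11244 = 41082*(-1/7753) + 2178*(1/11244) = -41082/7753 + 363/1874 = -74173329/14529122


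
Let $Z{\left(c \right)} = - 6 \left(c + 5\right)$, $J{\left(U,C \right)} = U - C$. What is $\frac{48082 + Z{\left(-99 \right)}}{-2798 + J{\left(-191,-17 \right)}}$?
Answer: $- \frac{24323}{1486} \approx -16.368$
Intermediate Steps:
$Z{\left(c \right)} = -30 - 6 c$ ($Z{\left(c \right)} = - 6 \left(5 + c\right) = -30 - 6 c$)
$\frac{48082 + Z{\left(-99 \right)}}{-2798 + J{\left(-191,-17 \right)}} = \frac{48082 - -564}{-2798 - 174} = \frac{48082 + \left(-30 + 594\right)}{-2798 + \left(-191 + 17\right)} = \frac{48082 + 564}{-2798 - 174} = \frac{48646}{-2972} = 48646 \left(- \frac{1}{2972}\right) = - \frac{24323}{1486}$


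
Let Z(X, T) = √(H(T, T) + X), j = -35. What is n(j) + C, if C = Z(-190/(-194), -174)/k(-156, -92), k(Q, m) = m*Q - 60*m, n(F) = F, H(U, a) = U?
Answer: -35 + I*√1627951/1927584 ≈ -35.0 + 0.00066192*I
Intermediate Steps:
Z(X, T) = √(T + X)
k(Q, m) = -60*m + Q*m (k(Q, m) = Q*m - 60*m = -60*m + Q*m)
C = I*√1627951/1927584 (C = √(-174 - 190/(-194))/((-92*(-60 - 156))) = √(-174 - 190*(-1/194))/((-92*(-216))) = √(-174 + 95/97)/19872 = √(-16783/97)*(1/19872) = (I*√1627951/97)*(1/19872) = I*√1627951/1927584 ≈ 0.00066192*I)
n(j) + C = -35 + I*√1627951/1927584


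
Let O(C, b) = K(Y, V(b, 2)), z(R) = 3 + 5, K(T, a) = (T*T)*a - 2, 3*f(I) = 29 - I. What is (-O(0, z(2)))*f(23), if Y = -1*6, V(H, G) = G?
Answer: -140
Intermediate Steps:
f(I) = 29/3 - I/3 (f(I) = (29 - I)/3 = 29/3 - I/3)
Y = -6
K(T, a) = -2 + a*T² (K(T, a) = T²*a - 2 = a*T² - 2 = -2 + a*T²)
z(R) = 8
O(C, b) = 70 (O(C, b) = -2 + 2*(-6)² = -2 + 2*36 = -2 + 72 = 70)
(-O(0, z(2)))*f(23) = (-1*70)*(29/3 - ⅓*23) = -70*(29/3 - 23/3) = -70*2 = -140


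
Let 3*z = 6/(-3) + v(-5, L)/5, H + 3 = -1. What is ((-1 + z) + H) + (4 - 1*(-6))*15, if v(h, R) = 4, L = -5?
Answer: 723/5 ≈ 144.60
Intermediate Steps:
H = -4 (H = -3 - 1 = -4)
z = -⅖ (z = (6/(-3) + 4/5)/3 = (6*(-⅓) + 4*(⅕))/3 = (-2 + ⅘)/3 = (⅓)*(-6/5) = -⅖ ≈ -0.40000)
((-1 + z) + H) + (4 - 1*(-6))*15 = ((-1 - ⅖) - 4) + (4 - 1*(-6))*15 = (-7/5 - 4) + (4 + 6)*15 = -27/5 + 10*15 = -27/5 + 150 = 723/5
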